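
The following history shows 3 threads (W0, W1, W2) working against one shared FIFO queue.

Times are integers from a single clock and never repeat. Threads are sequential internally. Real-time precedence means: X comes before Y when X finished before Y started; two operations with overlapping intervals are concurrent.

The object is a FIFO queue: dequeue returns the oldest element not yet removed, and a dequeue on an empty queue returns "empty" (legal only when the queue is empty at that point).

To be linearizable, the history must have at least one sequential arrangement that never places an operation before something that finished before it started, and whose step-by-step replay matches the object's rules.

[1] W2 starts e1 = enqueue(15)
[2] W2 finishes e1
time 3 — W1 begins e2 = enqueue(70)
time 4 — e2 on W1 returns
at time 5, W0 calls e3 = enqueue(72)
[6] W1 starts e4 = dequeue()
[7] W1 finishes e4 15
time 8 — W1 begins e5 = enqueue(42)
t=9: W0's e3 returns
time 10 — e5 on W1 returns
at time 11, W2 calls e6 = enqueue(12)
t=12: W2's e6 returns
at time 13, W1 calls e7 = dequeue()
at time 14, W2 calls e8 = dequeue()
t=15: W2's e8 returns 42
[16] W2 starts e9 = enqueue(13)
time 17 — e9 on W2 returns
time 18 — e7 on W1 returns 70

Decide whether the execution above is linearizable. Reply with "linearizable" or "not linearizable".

linearizable

a witness: e1, e2, e4, e5, e3, e6, e7, e8, e9
1. e1 enqueue(15), leaving queue <15>
2. e2 enqueue(70), leaving queue <15,70>
3. e4 dequeue() → 15, leaving queue <70>
4. e5 enqueue(42), leaving queue <70,42>
5. e3 enqueue(72), leaving queue <70,42,72>
6. e6 enqueue(12), leaving queue <70,42,72,12>
7. e7 dequeue() → 70, leaving queue <42,72,12>
8. e8 dequeue() → 42, leaving queue <72,12>
9. e9 enqueue(13), leaving queue <72,12,13>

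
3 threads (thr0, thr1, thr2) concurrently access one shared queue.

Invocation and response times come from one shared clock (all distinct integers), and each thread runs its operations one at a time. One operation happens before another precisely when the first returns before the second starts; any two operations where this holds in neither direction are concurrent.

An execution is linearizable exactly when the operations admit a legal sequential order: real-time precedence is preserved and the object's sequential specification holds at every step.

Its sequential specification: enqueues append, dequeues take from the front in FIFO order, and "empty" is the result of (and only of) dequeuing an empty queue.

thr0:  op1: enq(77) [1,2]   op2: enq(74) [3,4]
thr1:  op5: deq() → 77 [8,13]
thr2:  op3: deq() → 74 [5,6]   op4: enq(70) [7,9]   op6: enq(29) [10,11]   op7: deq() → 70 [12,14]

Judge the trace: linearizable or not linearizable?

already the first 6 events (up to op3's response at time 6) admit no linearization; the first 5 still do
exhaustive check: the 3 completed queue ops admit one real-time order; illegal
one such order, op1, op2, op3, breaks at step 3 where op3 deq() → 74 is illegal

not linearizable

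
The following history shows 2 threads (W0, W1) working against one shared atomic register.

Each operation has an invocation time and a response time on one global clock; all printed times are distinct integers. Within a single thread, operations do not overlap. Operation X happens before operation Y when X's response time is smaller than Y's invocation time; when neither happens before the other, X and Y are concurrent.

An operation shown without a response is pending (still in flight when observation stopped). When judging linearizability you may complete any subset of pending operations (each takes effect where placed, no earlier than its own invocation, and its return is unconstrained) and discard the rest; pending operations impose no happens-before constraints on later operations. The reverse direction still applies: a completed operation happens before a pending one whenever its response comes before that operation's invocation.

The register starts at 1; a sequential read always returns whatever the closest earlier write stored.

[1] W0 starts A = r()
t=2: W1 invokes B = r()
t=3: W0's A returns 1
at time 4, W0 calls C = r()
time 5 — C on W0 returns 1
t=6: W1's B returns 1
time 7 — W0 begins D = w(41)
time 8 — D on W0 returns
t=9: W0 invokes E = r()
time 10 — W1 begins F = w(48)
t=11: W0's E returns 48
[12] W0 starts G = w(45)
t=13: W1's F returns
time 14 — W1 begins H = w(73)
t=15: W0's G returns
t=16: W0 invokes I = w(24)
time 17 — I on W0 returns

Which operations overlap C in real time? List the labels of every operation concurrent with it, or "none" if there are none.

B

C runs from 4 to 5; window-overlapping ops are concurrent
A [1,3]: before
B [2,6]: concurrent
D [7,8]: after
E [9,11]: after
F [10,13]: after
G [12,15]: after
H [14,…): after
I [16,17]: after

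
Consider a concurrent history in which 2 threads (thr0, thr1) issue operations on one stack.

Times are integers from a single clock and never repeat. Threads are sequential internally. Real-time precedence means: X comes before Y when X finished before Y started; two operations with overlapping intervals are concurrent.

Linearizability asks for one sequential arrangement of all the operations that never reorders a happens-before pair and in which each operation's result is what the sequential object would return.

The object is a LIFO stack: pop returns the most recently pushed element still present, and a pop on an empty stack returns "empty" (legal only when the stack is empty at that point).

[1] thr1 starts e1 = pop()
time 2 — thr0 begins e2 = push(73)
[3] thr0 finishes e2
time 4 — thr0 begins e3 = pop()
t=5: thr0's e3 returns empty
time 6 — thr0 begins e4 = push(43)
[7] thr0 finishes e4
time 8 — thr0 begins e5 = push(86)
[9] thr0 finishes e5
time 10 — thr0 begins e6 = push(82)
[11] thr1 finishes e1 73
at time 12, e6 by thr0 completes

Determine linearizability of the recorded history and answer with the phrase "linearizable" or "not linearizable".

linearizable

one valid linearization: e2, e1, e3, e4, e5, e6
after step 1 (e2 push(73)): stack <73>
after step 2 (e1 pop() → 73): stack <>
after step 3 (e3 pop() → empty): stack <>
after step 4 (e4 push(43)): stack <43>
after step 5 (e5 push(86)): stack <43,86>
after step 6 (e6 push(82)): stack <43,86,82>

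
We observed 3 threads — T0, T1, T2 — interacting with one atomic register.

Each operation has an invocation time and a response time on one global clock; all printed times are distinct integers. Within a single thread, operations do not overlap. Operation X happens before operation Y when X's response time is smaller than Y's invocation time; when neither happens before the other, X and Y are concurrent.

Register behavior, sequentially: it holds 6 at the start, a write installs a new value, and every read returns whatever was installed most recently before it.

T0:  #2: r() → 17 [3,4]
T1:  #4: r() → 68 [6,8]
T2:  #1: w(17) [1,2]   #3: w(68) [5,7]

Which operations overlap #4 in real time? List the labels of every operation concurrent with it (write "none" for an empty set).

#4 spans [6,8]; an op avoiding the whole window 6..8 is ordered, any other is concurrent
#1 [1,2]: before
#2 [3,4]: before
#3 [5,7]: concurrent

#3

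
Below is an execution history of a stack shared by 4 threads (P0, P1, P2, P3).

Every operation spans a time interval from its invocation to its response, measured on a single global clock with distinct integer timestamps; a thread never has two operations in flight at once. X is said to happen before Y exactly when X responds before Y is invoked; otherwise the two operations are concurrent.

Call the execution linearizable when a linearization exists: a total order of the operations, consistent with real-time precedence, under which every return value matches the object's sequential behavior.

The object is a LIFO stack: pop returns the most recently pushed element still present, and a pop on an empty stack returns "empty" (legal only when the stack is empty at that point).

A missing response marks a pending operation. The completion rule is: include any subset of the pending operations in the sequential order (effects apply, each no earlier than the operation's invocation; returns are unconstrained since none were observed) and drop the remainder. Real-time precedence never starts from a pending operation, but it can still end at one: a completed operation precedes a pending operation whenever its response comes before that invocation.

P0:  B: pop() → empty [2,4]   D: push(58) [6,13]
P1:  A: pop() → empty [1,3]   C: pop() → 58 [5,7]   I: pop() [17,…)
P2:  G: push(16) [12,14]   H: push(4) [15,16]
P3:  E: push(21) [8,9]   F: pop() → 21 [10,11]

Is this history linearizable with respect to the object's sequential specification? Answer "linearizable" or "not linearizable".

a witness: A, B, D, C, E, F, G, H
1. A pop() → empty, leaving stack <>
2. B pop() → empty, leaving stack <>
3. D push(58), leaving stack <58>
4. C pop() → 58, leaving stack <>
5. E push(21), leaving stack <21>
6. F pop() → 21, leaving stack <>
7. G push(16), leaving stack <16>
8. H push(4), leaving stack <16,4>

linearizable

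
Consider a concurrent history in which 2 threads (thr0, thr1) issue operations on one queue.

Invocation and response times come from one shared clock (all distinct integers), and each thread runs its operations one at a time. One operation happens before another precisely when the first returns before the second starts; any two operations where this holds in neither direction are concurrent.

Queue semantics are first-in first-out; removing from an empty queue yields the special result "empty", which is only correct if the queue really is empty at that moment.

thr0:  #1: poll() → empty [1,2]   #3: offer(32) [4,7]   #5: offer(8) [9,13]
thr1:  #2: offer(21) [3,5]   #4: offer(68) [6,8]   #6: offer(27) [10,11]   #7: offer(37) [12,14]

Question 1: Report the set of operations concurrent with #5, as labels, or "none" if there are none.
#6, #7

#5 spans [9,13]; an op avoiding the whole window 9..13 is ordered, any other is concurrent
#1 [1,2]: before
#2 [3,5]: before
#3 [4,7]: before
#4 [6,8]: before
#6 [10,11]: concurrent
#7 [12,14]: concurrent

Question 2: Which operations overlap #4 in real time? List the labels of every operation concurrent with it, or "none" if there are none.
#3

overlap test against #4 [6,8]: concurrent iff the interval meets 6..8
#1 [1,2]: before
#2 [3,5]: before
#3 [4,7]: concurrent
#5 [9,13]: after
#6 [10,11]: after
#7 [12,14]: after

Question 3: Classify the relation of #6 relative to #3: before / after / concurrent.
after

#6 spans [10,11], #3 spans [4,7]
resp(#3)=7 < inv(#6)=10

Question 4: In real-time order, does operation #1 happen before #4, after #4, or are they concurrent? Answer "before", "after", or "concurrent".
before

#1 spans [1,2], #4 spans [6,8]
resp(#1)=2 < inv(#4)=6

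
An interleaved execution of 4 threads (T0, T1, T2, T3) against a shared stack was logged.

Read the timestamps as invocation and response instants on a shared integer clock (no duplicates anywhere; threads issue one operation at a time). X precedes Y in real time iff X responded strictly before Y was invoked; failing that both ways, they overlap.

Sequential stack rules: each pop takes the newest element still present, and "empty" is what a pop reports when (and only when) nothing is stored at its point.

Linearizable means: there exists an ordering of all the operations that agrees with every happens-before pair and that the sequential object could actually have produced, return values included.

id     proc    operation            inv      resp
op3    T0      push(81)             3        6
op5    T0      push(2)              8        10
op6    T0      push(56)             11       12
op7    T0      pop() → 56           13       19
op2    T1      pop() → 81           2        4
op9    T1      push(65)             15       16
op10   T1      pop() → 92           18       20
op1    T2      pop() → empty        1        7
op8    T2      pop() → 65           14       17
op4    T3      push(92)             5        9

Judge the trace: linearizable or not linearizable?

a witness: op1, op3, op2, op5, op4, op6, op7, op9, op8, op10
after step 1 (op1 pop() → empty): stack <>
after step 2 (op3 push(81)): stack <81>
after step 3 (op2 pop() → 81): stack <>
after step 4 (op5 push(2)): stack <2>
after step 5 (op4 push(92)): stack <2,92>
after step 6 (op6 push(56)): stack <2,92,56>
after step 7 (op7 pop() → 56): stack <2,92>
after step 8 (op9 push(65)): stack <2,92,65>
after step 9 (op8 pop() → 65): stack <2,92>
after step 10 (op10 pop() → 92): stack <2>

linearizable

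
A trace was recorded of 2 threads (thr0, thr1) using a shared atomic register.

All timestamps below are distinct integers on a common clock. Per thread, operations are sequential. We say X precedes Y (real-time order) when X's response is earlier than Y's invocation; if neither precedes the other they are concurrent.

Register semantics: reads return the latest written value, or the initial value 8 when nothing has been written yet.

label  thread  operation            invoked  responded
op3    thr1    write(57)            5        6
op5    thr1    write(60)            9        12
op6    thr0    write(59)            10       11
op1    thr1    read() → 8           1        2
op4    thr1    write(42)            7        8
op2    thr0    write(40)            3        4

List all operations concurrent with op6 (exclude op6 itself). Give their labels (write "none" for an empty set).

op6 spans [10,11]; an op avoiding the whole window 10..11 is ordered, any other is concurrent
op1 [1,2]: before
op2 [3,4]: before
op3 [5,6]: before
op4 [7,8]: before
op5 [9,12]: concurrent

op5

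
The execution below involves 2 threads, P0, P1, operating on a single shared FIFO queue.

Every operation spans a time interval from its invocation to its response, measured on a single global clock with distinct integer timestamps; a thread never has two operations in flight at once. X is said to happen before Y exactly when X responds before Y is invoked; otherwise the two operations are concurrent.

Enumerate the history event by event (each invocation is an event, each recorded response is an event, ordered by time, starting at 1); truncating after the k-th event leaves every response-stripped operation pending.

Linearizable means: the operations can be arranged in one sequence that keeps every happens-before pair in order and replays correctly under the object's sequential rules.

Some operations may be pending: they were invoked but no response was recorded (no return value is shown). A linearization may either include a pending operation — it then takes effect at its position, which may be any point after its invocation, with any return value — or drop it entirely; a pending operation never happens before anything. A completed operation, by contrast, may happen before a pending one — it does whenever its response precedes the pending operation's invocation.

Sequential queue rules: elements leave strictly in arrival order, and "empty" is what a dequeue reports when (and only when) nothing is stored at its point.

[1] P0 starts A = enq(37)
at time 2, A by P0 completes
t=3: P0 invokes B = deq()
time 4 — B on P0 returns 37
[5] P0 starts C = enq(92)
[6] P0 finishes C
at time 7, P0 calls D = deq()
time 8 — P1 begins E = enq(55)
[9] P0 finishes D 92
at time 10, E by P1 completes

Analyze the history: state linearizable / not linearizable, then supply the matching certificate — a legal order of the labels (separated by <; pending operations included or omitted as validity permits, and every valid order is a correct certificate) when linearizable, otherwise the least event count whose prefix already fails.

step 1: A enq(37) — queue <37>
step 2: B deq() → 37 — queue <>
step 3: C enq(92) — queue <92>
step 4: D deq() → 92 — queue <>
step 5: E enq(55) — queue <55>

linearizable — witness: A < B < C < D < E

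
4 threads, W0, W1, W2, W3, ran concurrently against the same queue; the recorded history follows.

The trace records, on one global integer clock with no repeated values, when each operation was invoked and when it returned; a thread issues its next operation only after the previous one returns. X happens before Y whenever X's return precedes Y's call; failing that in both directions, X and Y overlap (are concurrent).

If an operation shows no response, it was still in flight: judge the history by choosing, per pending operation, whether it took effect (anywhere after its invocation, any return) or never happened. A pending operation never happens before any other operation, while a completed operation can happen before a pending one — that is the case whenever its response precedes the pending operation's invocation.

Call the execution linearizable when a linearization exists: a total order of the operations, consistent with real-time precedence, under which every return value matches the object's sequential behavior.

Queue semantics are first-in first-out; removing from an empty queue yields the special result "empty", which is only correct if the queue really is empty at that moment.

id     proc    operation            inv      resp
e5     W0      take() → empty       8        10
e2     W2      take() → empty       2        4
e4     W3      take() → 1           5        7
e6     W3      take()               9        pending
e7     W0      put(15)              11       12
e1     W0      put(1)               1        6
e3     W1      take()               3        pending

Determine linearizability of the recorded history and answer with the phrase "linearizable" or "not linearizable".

one valid linearization: e2, e1, e4, e3, e5, e6, e7
after step 1 (e2 take() → empty): queue <>
after step 2 (e1 put(1)): queue <1>
after step 3 (e4 take() → 1): queue <>
after step 4 (e3 take() (pending, included)): queue <>
after step 5 (e5 take() → empty): queue <>
after step 6 (e6 take() (pending, included)): queue <>
after step 7 (e7 put(15)): queue <15>

linearizable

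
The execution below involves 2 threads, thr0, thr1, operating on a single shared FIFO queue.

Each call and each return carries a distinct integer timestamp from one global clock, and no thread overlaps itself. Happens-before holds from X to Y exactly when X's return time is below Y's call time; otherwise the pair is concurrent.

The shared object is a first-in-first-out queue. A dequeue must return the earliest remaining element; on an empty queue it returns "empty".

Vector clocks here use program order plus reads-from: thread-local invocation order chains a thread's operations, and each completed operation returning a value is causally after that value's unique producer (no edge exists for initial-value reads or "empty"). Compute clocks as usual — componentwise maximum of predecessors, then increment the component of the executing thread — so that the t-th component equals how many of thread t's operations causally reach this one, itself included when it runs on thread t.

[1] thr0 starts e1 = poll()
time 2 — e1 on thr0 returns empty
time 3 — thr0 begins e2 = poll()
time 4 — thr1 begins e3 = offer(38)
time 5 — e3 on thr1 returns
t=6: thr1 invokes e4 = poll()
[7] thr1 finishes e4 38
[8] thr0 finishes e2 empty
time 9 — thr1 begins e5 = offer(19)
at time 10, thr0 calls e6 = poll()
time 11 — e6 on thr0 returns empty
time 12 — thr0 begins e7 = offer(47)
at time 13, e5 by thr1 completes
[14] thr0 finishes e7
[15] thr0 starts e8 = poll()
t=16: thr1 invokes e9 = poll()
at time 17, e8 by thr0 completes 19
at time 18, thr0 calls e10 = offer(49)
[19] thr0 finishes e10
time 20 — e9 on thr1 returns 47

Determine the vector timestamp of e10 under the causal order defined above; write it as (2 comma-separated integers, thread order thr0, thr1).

(6, 3)

VC(e3, invoked at 4): no causal predecessors; +1 on thr1 → (0, 1)
VC(e1, invoked at 1): no causal predecessors; +1 on thr0 → (1, 0)
VC(e4, invoked at 6): max of VC(e3)=(0, 1), then +1 on thread thr1 → (0, 2)
VC(e2, invoked at 3): max of VC(e1)=(1, 0), then +1 on thread thr0 → (2, 0)
VC(e5, invoked at 9): max of VC(e4)=(0, 2), then +1 on thread thr1 → (0, 3)
VC(e6, invoked at 10): max of VC(e2)=(2, 0), then +1 on thread thr0 → (3, 0)
VC(e7, invoked at 12): max of VC(e6)=(3, 0), then +1 on thread thr0 → (4, 0)
VC(e9, invoked at 16): max of VC(e5)=(0, 3), VC(e7)=(4, 0), then +1 on thread thr1 → (4, 4)
VC(e8, invoked at 15): max of VC(e5)=(0, 3), VC(e7)=(4, 0), then +1 on thread thr0 → (5, 3)
VC(e10, invoked at 18): max of VC(e8)=(5, 3), then +1 on thread thr0 → (6, 3)
target: VC(e10) = (6, 3)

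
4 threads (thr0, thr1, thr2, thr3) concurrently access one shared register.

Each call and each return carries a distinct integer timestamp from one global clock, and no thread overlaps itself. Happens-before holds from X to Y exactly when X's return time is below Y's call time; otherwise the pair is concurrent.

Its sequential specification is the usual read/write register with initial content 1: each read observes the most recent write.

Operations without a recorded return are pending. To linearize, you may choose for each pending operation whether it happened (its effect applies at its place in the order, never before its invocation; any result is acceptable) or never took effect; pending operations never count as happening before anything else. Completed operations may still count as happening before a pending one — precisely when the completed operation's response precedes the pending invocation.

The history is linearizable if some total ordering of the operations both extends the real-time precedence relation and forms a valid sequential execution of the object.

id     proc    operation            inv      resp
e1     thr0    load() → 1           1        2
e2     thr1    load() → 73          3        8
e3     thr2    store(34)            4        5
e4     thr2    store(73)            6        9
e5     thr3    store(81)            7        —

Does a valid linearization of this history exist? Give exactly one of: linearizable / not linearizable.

linearizable

witness order: e1, e3, e4, e2
step 1: e1 load() → 1 — value 1
step 2: e3 store(34) — value 34
step 3: e4 store(73) — value 73
step 4: e2 load() → 73 — value 73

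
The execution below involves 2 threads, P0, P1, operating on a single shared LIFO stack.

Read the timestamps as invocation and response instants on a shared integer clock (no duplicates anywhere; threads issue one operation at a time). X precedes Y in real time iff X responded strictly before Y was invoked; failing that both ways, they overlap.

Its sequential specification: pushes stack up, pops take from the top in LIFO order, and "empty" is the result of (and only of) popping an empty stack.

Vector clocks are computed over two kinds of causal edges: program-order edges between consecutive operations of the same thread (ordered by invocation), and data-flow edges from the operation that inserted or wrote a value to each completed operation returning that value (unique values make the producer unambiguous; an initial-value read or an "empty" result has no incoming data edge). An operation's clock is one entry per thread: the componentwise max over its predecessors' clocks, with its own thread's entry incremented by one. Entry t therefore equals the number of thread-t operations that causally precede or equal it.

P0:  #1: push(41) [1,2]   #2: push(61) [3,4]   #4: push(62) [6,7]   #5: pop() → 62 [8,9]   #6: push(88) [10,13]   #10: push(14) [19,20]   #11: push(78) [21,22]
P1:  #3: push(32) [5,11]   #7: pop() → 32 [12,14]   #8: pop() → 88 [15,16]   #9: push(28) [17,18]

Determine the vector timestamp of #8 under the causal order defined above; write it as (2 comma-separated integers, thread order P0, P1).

(5, 3)

#3, invoked 5, has no incoming edges; only P1's bump applies → (0, 1)
#1, invoked 1, has no incoming edges; only P0's bump applies → (1, 0)
#7, invoked 12, takes VC(#3)=(0, 1) under max, adds 1 for P1 → (0, 2)
#2, invoked 3, takes VC(#1)=(1, 0) under max, adds 1 for P0 → (2, 0)
#4, invoked 6, takes VC(#2)=(2, 0) under max, adds 1 for P0 → (3, 0)
#5, invoked 8, takes VC(#4)=(3, 0) under max, adds 1 for P0 → (4, 0)
#6, invoked 10, takes VC(#5)=(4, 0) under max, adds 1 for P0 → (5, 0)
#10, invoked 19, takes VC(#6)=(5, 0) under max, adds 1 for P0 → (6, 0)
#11, invoked 21, takes VC(#10)=(6, 0) under max, adds 1 for P0 → (7, 0)
#8, invoked 15, takes VC(#6)=(5, 0), VC(#7)=(0, 2) under max, adds 1 for P1 → (5, 3)
#9, invoked 17, takes VC(#8)=(5, 3) under max, adds 1 for P1 → (5, 4)
target: VC(#8) = (5, 3)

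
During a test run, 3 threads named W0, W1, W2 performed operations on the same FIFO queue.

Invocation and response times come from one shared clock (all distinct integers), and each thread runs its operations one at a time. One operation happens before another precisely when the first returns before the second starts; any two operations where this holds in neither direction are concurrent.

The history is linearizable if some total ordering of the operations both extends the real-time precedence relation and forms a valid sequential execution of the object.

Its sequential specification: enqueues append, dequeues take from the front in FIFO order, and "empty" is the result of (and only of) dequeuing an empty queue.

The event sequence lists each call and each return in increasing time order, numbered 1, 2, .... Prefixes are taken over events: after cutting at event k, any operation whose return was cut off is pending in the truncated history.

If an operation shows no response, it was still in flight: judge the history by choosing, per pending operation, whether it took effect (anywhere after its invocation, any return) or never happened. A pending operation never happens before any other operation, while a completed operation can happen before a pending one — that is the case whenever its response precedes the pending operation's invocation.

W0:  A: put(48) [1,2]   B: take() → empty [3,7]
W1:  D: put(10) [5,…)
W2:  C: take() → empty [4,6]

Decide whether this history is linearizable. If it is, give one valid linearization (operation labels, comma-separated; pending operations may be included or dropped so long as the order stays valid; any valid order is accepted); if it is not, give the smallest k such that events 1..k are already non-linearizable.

not linearizable — minimal violating prefix: 7 events

through event 6 a valid linearization exists; event 7 (B responding at time 7) ends that
every one of the 2 real-time-consistent orders over 3 completed FIFO queue ops fails the sequential spec
completion choices over the 1 pending operation (D) were checked; none helps
e.g. A, B, C (pending dropped): illegal at step 2, since B take() → empty cannot apply there
e.g. A, C, B (pending dropped): illegal at step 2, since C take() → empty cannot apply there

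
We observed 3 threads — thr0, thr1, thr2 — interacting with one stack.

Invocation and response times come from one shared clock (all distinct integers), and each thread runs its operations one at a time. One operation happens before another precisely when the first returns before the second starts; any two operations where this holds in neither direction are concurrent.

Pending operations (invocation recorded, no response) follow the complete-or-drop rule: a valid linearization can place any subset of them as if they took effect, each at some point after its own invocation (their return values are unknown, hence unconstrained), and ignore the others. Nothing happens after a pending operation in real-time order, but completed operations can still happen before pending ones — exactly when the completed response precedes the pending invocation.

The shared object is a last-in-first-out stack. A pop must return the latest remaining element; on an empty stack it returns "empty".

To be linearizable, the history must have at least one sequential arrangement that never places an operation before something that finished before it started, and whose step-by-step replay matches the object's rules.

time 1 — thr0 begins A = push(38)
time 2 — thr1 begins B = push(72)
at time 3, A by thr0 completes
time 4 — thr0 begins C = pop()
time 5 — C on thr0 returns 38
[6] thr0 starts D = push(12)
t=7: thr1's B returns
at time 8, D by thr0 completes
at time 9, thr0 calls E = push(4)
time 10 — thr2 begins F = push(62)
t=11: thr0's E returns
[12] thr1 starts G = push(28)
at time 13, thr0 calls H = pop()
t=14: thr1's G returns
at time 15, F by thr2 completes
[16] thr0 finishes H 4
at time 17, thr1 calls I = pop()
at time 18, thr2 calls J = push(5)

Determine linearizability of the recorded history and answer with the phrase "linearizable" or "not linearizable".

one valid linearization: A, C, B, D, E, H, F, G
step 1: A push(38) — stack <38>
step 2: C pop() → 38 — stack <>
step 3: B push(72) — stack <72>
step 4: D push(12) — stack <72,12>
step 5: E push(4) — stack <72,12,4>
step 6: H pop() → 4 — stack <72,12>
step 7: F push(62) — stack <72,12,62>
step 8: G push(28) — stack <72,12,62,28>

linearizable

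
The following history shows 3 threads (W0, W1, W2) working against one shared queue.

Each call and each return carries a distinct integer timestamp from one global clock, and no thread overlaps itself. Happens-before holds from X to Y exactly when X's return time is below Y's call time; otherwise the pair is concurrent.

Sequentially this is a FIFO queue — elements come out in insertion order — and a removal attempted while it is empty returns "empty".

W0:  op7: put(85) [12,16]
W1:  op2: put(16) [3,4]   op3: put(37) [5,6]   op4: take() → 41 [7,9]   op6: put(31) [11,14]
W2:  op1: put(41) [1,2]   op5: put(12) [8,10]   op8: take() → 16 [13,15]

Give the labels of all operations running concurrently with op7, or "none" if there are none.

op6, op8

op7 runs from 12 to 16; window-overlapping ops are concurrent
op1 [1,2]: before
op2 [3,4]: before
op3 [5,6]: before
op4 [7,9]: before
op5 [8,10]: before
op6 [11,14]: concurrent
op8 [13,15]: concurrent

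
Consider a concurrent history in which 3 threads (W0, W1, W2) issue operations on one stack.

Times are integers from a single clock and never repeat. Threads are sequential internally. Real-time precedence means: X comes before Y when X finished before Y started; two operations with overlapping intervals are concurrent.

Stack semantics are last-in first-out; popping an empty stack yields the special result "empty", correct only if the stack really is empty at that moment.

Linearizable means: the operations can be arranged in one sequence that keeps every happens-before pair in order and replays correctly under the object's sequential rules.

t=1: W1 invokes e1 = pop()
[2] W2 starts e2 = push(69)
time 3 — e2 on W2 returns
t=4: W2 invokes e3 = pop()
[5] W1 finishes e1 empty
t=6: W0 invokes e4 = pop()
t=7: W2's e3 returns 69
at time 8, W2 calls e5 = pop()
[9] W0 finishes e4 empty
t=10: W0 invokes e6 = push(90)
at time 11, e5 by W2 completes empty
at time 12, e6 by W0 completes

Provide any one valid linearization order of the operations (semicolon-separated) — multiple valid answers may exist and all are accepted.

after step 1 (e1 pop() → empty): stack <>
after step 2 (e2 push(69)): stack <69>
after step 3 (e3 pop() → 69): stack <>
after step 4 (e4 pop() → empty): stack <>
after step 5 (e5 pop() → empty): stack <>
after step 6 (e6 push(90)): stack <90>

e1; e2; e3; e4; e5; e6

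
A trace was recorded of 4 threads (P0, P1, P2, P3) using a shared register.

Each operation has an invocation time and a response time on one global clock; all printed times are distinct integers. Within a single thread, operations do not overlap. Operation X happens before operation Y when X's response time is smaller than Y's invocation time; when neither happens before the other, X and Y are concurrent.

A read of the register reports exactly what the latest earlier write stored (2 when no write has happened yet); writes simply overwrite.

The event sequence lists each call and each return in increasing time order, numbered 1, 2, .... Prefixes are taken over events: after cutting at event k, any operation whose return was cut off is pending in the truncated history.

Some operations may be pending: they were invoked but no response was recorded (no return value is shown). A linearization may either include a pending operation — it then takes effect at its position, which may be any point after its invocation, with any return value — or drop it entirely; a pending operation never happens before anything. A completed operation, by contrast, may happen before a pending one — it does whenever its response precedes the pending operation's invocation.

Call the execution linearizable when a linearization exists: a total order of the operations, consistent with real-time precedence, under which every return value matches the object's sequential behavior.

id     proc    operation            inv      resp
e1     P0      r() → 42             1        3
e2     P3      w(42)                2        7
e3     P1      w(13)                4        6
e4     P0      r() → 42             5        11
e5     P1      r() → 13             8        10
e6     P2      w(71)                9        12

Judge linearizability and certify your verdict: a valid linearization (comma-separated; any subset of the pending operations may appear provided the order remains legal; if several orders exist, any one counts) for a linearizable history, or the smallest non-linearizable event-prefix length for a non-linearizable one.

linearizable — witness: e2, e1, e4, e3, e5, e6

step 1: e2 w(42) — value 42
step 2: e1 r() → 42 — value 42
step 3: e4 r() → 42 — value 42
step 4: e3 w(13) — value 13
step 5: e5 r() → 13 — value 13
step 6: e6 w(71) — value 71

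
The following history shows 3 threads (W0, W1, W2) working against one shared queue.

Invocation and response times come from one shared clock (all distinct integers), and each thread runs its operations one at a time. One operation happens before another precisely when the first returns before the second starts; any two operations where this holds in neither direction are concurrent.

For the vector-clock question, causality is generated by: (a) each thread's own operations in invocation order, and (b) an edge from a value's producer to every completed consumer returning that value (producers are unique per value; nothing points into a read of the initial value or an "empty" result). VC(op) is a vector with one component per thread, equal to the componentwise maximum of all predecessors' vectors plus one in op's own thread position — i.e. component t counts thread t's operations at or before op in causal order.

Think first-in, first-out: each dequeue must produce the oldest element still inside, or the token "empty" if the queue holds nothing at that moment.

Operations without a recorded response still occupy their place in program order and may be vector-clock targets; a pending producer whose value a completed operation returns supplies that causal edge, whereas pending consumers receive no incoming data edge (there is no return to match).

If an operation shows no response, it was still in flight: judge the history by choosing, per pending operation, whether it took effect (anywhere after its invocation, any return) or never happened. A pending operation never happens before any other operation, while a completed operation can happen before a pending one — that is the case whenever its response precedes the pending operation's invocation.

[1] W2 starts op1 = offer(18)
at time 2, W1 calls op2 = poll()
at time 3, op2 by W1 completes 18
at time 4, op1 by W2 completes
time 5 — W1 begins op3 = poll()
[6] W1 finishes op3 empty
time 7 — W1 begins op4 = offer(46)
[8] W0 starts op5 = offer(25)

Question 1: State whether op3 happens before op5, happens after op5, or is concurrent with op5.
op3 spans [5,6], op5 spans [8,…)
resp(op3)=6 < inv(op5)=8

before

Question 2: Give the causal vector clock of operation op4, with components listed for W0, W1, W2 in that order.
root op op1, invoked 1: fresh clock plus W2's own tick → (0, 0, 1)
root op op5, invoked 8: fresh clock plus W0's own tick → (1, 0, 0)
invoked at 2, op2 merges VC(op1)=(0, 0, 1) and bumps W1's slot → (0, 1, 1)
invoked at 5, op3 merges VC(op2)=(0, 1, 1) and bumps W1's slot → (0, 2, 1)
invoked at 7, op4 merges VC(op3)=(0, 2, 1) and bumps W1's slot → (0, 3, 1)
target: VC(op4) = (0, 3, 1)

(0, 3, 1)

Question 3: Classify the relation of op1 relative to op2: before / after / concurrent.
op1 spans [1,4], op2 spans [2,3]
the intervals overlap in both directions

concurrent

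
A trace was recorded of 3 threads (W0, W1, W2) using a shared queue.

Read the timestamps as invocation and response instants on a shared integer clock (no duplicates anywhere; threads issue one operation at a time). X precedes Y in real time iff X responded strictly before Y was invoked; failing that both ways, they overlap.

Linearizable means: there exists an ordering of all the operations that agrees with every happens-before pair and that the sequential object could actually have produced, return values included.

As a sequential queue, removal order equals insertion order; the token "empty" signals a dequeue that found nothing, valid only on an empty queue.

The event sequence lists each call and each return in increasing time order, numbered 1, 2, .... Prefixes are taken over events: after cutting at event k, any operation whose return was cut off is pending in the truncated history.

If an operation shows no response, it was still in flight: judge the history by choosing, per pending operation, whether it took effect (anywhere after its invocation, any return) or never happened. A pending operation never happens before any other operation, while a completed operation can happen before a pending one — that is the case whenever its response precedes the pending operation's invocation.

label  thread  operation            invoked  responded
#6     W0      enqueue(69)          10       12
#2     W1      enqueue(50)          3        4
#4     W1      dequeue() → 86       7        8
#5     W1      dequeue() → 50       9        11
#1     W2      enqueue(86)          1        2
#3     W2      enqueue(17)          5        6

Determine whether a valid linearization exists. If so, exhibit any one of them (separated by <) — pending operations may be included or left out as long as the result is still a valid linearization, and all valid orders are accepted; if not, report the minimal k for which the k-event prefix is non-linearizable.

step 1: #1 enqueue(86) — queue <86>
step 2: #2 enqueue(50) — queue <86,50>
step 3: #3 enqueue(17) — queue <86,50,17>
step 4: #4 dequeue() → 86 — queue <50,17>
step 5: #5 dequeue() → 50 — queue <17>
step 6: #6 enqueue(69) — queue <17,69>

linearizable — witness: #1 < #2 < #3 < #4 < #5 < #6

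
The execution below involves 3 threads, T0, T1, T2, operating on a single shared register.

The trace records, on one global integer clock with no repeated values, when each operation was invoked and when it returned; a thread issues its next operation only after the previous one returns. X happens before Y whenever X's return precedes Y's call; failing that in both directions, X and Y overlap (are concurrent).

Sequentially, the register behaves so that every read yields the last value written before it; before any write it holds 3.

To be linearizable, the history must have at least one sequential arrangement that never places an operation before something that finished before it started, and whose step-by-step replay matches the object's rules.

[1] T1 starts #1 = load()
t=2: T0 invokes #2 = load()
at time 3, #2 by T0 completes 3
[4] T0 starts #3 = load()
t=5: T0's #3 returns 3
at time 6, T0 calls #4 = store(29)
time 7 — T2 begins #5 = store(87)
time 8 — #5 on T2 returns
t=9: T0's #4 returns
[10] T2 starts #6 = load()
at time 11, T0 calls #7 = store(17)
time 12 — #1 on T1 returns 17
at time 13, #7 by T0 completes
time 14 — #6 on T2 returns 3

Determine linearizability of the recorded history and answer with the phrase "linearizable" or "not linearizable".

not linearizable

the violation lands at event 14, #6's response at time 14: events 1..13 linearize, events 1..14 do not
real-time-consistent orders of the 7 completed operations: 28 — all fail the register replay
sample order #1, #2, #3, #4, #5, #6, #7 stalls at step 1 — #1 load() → 17 has no legal effect
sample order #1, #2, #3, #4, #5, #7, #6 stalls at step 1 — #1 load() → 17 has no legal effect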